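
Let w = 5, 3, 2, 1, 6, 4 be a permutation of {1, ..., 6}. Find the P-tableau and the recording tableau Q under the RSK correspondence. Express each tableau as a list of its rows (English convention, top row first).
P = [[1, 4], [2, 6], [3], [5]], Q = [[1, 5], [2, 6], [3], [4]]

Insert each entry of the permutation into P by Schensted row insertion, recording in Q the position of each new cell.

Insert 5: appended to row 1. P = [[5]].
Insert 3: 3 bumps 5 from row 1; 5 starts row 2. P = [[3], [5]].
Insert 2: 2 bumps 3 from row 1; 3 bumps 5 from row 2; 5 starts row 3. P = [[2], [3], [5]].
Insert 1: 1 bumps 2 from row 1; 2 bumps 3 from row 2; 3 bumps 5 from row 3; 5 starts row 4. P = [[1], [2], [3], [5]].
Insert 6: appended to row 1. P = [[1, 6], [2], [3], [5]].
Insert 4: 4 bumps 6 from row 1; 6 appends to row 2. P = [[1, 4], [2, 6], [3], [5]].

So P = [[1, 4], [2, 6], [3], [5]], Q = [[1, 5], [2, 6], [3], [4]].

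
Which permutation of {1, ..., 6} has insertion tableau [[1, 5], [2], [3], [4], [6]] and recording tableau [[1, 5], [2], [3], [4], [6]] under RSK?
Reverse the RSK construction: for i from n down to 1, find the cell of Q containing i, remove the entry at that cell from P, and reverse-bump it up through P; the value ejected from row 1 is w(i).

Step i=6: Q has 6 at row 5, column 1; remove 6 from row 5 of P and reverse-bump: 6 enters row 4 and ejects 4; 4 enters row 3 and ejects 3; 3 enters row 2 and ejects 2; 2 enters row 1 and ejects 1. So w(6) = 1. P is now [[2, 5], [3], [4], [6]].
Step i=5: Q has 5 at row 1, column 2; remove that cell from P, ejecting 5. So w(5) = 5. P is now [[2], [3], [4], [6]].
Step i=4: Q has 4 at row 4, column 1; remove 6 from row 4 of P and reverse-bump: 6 enters row 3 and ejects 4; 4 enters row 2 and ejects 3; 3 enters row 1 and ejects 2. So w(4) = 2. P is now [[3], [4], [6]].
Step i=3: Q has 3 at row 3, column 1; remove 6 from row 3 of P and reverse-bump: 6 enters row 2 and ejects 4; 4 enters row 1 and ejects 3. So w(3) = 3. P is now [[4], [6]].
Step i=2: Q has 2 at row 2, column 1; remove 6 from row 2 of P and reverse-bump: 6 enters row 1 and ejects 4. So w(2) = 4. P is now [[6]].
Step i=1: Q has 1 at row 1, column 1; remove that cell from P, ejecting 6. So w(1) = 6. P is now [].

So w = 6 4 3 2 5 1.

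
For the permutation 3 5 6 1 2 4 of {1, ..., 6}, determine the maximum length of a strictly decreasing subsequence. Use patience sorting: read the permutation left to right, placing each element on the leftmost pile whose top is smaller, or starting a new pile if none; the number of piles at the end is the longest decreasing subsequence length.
3: new pile. tops = [3]
5: onto pile 1 (replacing 3). tops = [5]
6: onto pile 1 (replacing 5). tops = [6]
1: new pile. tops = [6, 1]
2: onto pile 2 (replacing 1). tops = [6, 2]
4: onto pile 2 (replacing 2). tops = [6, 4]

2 piles, so the longest decreasing subsequence has length 2.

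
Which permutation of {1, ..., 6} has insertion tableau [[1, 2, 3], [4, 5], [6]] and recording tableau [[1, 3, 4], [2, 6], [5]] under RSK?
6 1 4 5 2 3

Reverse the RSK construction: for i from n down to 1, find the cell of Q containing i, remove the entry at that cell from P, and reverse-bump it up through P; the value ejected from row 1 is w(i).

Step i=6: Q has 6 at row 2, column 2; remove 5 from row 2 of P and reverse-bump: 5 enters row 1 and ejects 3. So w(6) = 3. P is now [[1, 2, 5], [4], [6]].
Step i=5: Q has 5 at row 3, column 1; remove 6 from row 3 of P and reverse-bump: 6 enters row 2 and ejects 4; 4 enters row 1 and ejects 2. So w(5) = 2. P is now [[1, 4, 5], [6]].
Step i=4: Q has 4 at row 1, column 3; remove that cell from P, ejecting 5. So w(4) = 5. P is now [[1, 4], [6]].
Step i=3: Q has 3 at row 1, column 2; remove that cell from P, ejecting 4. So w(3) = 4. P is now [[1], [6]].
Step i=2: Q has 2 at row 2, column 1; remove 6 from row 2 of P and reverse-bump: 6 enters row 1 and ejects 1. So w(2) = 1. P is now [[6]].
Step i=1: Q has 1 at row 1, column 1; remove that cell from P, ejecting 6. So w(1) = 6. P is now [].

So w = 6 1 4 5 2 3.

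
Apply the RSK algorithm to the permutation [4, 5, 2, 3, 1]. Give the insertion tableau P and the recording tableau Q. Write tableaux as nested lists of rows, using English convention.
P = [[1, 3], [2, 5], [4]], Q = [[1, 2], [3, 4], [5]]

Insert each entry of the permutation into P by Schensted row insertion, recording in Q the position of each new cell.

After inserting 4: P = [[4]].
After inserting 5: P = [[4, 5]].
After inserting 2: P = [[2, 5], [4]].
After inserting 3: P = [[2, 3], [4, 5]].
After inserting 1: P = [[1, 3], [2, 5], [4]].

So P = [[1, 3], [2, 5], [4]], Q = [[1, 2], [3, 4], [5]].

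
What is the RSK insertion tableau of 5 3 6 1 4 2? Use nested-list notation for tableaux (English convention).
Insert 5: appended to row 1. P = [[5]].
Insert 3: 3 bumps 5 from row 1; 5 starts row 2. P = [[3], [5]].
Insert 6: appended to row 1. P = [[3, 6], [5]].
Insert 1: 1 bumps 3 from row 1; 3 bumps 5 from row 2; 5 starts row 3. P = [[1, 6], [3], [5]].
Insert 4: 4 bumps 6 from row 1; 6 appends to row 2. P = [[1, 4], [3, 6], [5]].
Insert 2: 2 bumps 4 from row 1; 4 bumps 6 from row 2; 6 appends to row 3. P = [[1, 2], [3, 4], [5, 6]].

So P = [[1, 2], [3, 4], [5, 6]].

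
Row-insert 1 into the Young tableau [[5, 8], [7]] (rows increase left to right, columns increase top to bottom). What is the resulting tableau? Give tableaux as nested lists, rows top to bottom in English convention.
[[1, 8], [5], [7]]

In row 1, 1 replaces 5 (the leftmost entry greater than 1); 5 is bumped to row 2. In row 2, 5 replaces 7 (the leftmost entry greater than 5); 7 is bumped to row 3. 7 starts a new row 3. The new tableau is [[1, 8], [5], [7]].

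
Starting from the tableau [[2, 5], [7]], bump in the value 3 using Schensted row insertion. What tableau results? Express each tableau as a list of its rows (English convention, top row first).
In row 1, 3 replaces 5 (the leftmost entry greater than 3); 5 is bumped to row 2. In row 2, 5 replaces 7 (the leftmost entry greater than 5); 7 is bumped to row 3. 7 starts a new row 3. The new tableau is [[2, 3], [5], [7]].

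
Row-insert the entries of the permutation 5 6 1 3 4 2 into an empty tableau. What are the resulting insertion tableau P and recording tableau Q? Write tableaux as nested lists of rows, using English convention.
P = [[1, 2, 4], [3, 6], [5]], Q = [[1, 2, 5], [3, 4], [6]]

Insert each entry of the permutation into P by Schensted row insertion, recording in Q the position of each new cell.

Insert 5: appended to row 1. P = [[5]].
Insert 6: appended to row 1. P = [[5, 6]].
Insert 1: 1 bumps 5 from row 1; 5 starts row 2. P = [[1, 6], [5]].
Insert 3: 3 bumps 6 from row 1; 6 appends to row 2. P = [[1, 3], [5, 6]].
Insert 4: appended to row 1. P = [[1, 3, 4], [5, 6]].
Insert 2: 2 bumps 3 from row 1; 3 bumps 5 from row 2; 5 starts row 3. P = [[1, 2, 4], [3, 6], [5]].

So P = [[1, 2, 4], [3, 6], [5]], Q = [[1, 2, 5], [3, 4], [6]].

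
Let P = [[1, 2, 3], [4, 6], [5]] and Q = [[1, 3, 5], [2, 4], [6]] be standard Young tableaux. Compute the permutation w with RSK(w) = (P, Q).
5 1 6 2 4 3

Reverse the RSK construction: for i from n down to 1, find the cell of Q containing i, remove the entry at that cell from P, and reverse-bump it up through P; the value ejected from row 1 is w(i).

Step i=6: Q has 6 at row 3, column 1; remove 5 from row 3 of P and reverse-bump: 5 enters row 2 and ejects 4; 4 enters row 1 and ejects 3. So w(6) = 3. P is now [[1, 2, 4], [5, 6]].
Step i=5: Q has 5 at row 1, column 3; remove that cell from P, ejecting 4. So w(5) = 4. P is now [[1, 2], [5, 6]].
Step i=4: Q has 4 at row 2, column 2; remove 6 from row 2 of P and reverse-bump: 6 enters row 1 and ejects 2. So w(4) = 2. P is now [[1, 6], [5]].
Step i=3: Q has 3 at row 1, column 2; remove that cell from P, ejecting 6. So w(3) = 6. P is now [[1], [5]].
Step i=2: Q has 2 at row 2, column 1; remove 5 from row 2 of P and reverse-bump: 5 enters row 1 and ejects 1. So w(2) = 1. P is now [[5]].
Step i=1: Q has 1 at row 1, column 1; remove that cell from P, ejecting 5. So w(1) = 5. P is now [].

So w = 5 1 6 2 4 3.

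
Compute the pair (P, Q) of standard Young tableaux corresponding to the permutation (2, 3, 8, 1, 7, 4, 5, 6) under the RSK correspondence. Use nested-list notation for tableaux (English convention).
P = [[1, 3, 4, 5, 6], [2, 7], [8]], Q = [[1, 2, 3, 7, 8], [4, 5], [6]]

Insert each entry of the permutation into P by Schensted row insertion, recording in Q the position of each new cell.

Insert 2: appended to row 1. P = [[2]], Q = [[1]].
Insert 3: appended to row 1. P = [[2, 3]], Q = [[1, 2]].
Insert 8: appended to row 1. P = [[2, 3, 8]], Q = [[1, 2, 3]].
Insert 1: 1 bumps 2 from row 1; 2 starts row 2. P = [[1, 3, 8], [2]], Q = [[1, 2, 3], [4]].
Insert 7: 7 bumps 8 from row 1; 8 appends to row 2. P = [[1, 3, 7], [2, 8]], Q = [[1, 2, 3], [4, 5]].
Insert 4: 4 bumps 7 from row 1; 7 bumps 8 from row 2; 8 starts row 3. P = [[1, 3, 4], [2, 7], [8]], Q = [[1, 2, 3], [4, 5], [6]].
Insert 5: appended to row 1. P = [[1, 3, 4, 5], [2, 7], [8]], Q = [[1, 2, 3, 7], [4, 5], [6]].
Insert 6: appended to row 1. P = [[1, 3, 4, 5, 6], [2, 7], [8]], Q = [[1, 2, 3, 7, 8], [4, 5], [6]].

So P = [[1, 3, 4, 5, 6], [2, 7], [8]], Q = [[1, 2, 3, 7, 8], [4, 5], [6]].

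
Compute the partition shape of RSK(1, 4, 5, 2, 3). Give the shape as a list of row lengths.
Row-insert each entry into an empty tableau.

After inserting 1: P = [[1]].
After inserting 4: P = [[1, 4]].
After inserting 5: P = [[1, 4, 5]].
After inserting 2: P = [[1, 2, 5], [4]].
After inserting 3: P = [[1, 2, 3], [4, 5]].

The final insertion tableau P = [[1, 2, 3], [4, 5]] has shape [3, 2].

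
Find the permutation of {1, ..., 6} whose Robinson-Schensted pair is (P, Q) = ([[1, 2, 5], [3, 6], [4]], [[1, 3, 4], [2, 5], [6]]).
4 1 3 6 5 2

Reverse RSK: for i = n, n-1, ..., 1, locate i in Q, remove the corresponding corner cell from P, and reverse-bump its entry up through P; the value ejected from row 1 is w(i).

So w = 4 1 3 6 5 2.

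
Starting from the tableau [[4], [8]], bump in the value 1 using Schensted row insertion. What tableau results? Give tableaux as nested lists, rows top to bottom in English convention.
In row 1, 1 replaces 4 (the leftmost entry greater than 1); 4 is bumped to row 2. In row 2, 4 replaces 8 (the leftmost entry greater than 4); 8 is bumped to row 3. 8 starts a new row 3. The new tableau is [[1], [4], [8]].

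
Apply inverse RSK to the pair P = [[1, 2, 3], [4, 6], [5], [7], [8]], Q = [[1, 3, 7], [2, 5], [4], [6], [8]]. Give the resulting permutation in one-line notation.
Reverse RSK: for i = n, n-1, ..., 1, locate i in Q, remove the corresponding corner cell from P, and reverse-bump its entry up through P; the value ejected from row 1 is w(i).

So w = 8 5 7 1 6 2 4 3.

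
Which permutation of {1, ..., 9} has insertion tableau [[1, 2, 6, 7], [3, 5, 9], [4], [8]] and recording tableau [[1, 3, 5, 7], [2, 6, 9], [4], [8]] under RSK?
Reverse RSK: for i = n, n-1, ..., 1, locate i in Q, remove the corresponding corner cell from P, and reverse-bump its entry up through P; the value ejected from row 1 is w(i).

So w = 8 4 5 1 6 3 9 2 7.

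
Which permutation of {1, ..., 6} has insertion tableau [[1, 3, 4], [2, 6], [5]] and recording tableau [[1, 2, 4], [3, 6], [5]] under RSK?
2 5 3 6 1 4

Reverse the RSK construction: for i from n down to 1, find the cell of Q containing i, remove the entry at that cell from P, and reverse-bump it up through P; the value ejected from row 1 is w(i).

Step i=6: Q has 6 at row 2, column 2; remove 6 from row 2 of P and reverse-bump: 6 enters row 1 and ejects 4. So w(6) = 4. P is now [[1, 3, 6], [2], [5]].
Step i=5: Q has 5 at row 3, column 1; remove 5 from row 3 of P and reverse-bump: 5 enters row 2 and ejects 2; 2 enters row 1 and ejects 1. So w(5) = 1. P is now [[2, 3, 6], [5]].
Step i=4: Q has 4 at row 1, column 3; remove that cell from P, ejecting 6. So w(4) = 6. P is now [[2, 3], [5]].
Step i=3: Q has 3 at row 2, column 1; remove 5 from row 2 of P and reverse-bump: 5 enters row 1 and ejects 3. So w(3) = 3. P is now [[2, 5]].
Step i=2: Q has 2 at row 1, column 2; remove that cell from P, ejecting 5. So w(2) = 5. P is now [[2]].
Step i=1: Q has 1 at row 1, column 1; remove that cell from P, ejecting 2. So w(1) = 2. P is now [].

So w = 2 5 3 6 1 4.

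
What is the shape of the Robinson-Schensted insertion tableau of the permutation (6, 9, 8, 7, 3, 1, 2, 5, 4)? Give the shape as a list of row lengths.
[3, 2, 2, 1, 1]

Row-insert each entry into an empty tableau.

After inserting 6: P = [[6]].
After inserting 9: P = [[6, 9]].
After inserting 8: P = [[6, 8], [9]].
After inserting 7: P = [[6, 7], [8], [9]].
After inserting 3: P = [[3, 7], [6], [8], [9]].
After inserting 1: P = [[1, 7], [3], [6], [8], [9]].
After inserting 2: P = [[1, 2], [3, 7], [6], [8], [9]].
After inserting 5: P = [[1, 2, 5], [3, 7], [6], [8], [9]].
After inserting 4: P = [[1, 2, 4], [3, 5], [6, 7], [8], [9]].

The final insertion tableau P = [[1, 2, 4], [3, 5], [6, 7], [8], [9]] has shape [3, 2, 2, 1, 1].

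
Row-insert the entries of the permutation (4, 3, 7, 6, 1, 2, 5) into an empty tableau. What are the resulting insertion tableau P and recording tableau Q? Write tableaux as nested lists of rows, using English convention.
P = [[1, 2, 5], [3, 6], [4, 7]], Q = [[1, 3, 7], [2, 4], [5, 6]]

Insert each entry of the permutation into P by Schensted row insertion, recording in Q the position of each new cell.

After inserting 4: P = [[4]].
After inserting 3: P = [[3], [4]].
After inserting 7: P = [[3, 7], [4]].
After inserting 6: P = [[3, 6], [4, 7]].
After inserting 1: P = [[1, 6], [3, 7], [4]].
After inserting 2: P = [[1, 2], [3, 6], [4, 7]].
After inserting 5: P = [[1, 2, 5], [3, 6], [4, 7]].

So P = [[1, 2, 5], [3, 6], [4, 7]], Q = [[1, 3, 7], [2, 4], [5, 6]].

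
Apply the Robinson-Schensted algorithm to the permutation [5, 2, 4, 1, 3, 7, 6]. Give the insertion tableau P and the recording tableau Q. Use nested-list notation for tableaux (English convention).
P = [[1, 3, 6], [2, 4, 7], [5]], Q = [[1, 3, 6], [2, 5, 7], [4]]

Insert each entry of the permutation into P by Schensted row insertion, recording in Q the position of each new cell.

Insert 5: appended to row 1. P = [[5]].
Insert 2: 2 bumps 5 from row 1; 5 starts row 2. P = [[2], [5]].
Insert 4: appended to row 1. P = [[2, 4], [5]].
Insert 1: 1 bumps 2 from row 1; 2 bumps 5 from row 2; 5 starts row 3. P = [[1, 4], [2], [5]].
Insert 3: 3 bumps 4 from row 1; 4 appends to row 2. P = [[1, 3], [2, 4], [5]].
Insert 7: appended to row 1. P = [[1, 3, 7], [2, 4], [5]].
Insert 6: 6 bumps 7 from row 1; 7 appends to row 2. P = [[1, 3, 6], [2, 4, 7], [5]].

So P = [[1, 3, 6], [2, 4, 7], [5]], Q = [[1, 3, 6], [2, 5, 7], [4]].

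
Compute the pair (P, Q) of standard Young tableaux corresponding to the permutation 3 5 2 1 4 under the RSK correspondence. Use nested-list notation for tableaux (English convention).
Insert each entry of the permutation into P by Schensted row insertion, recording in Q the position of each new cell.

Insert 3: appended to row 1. P = [[3]].
Insert 5: appended to row 1. P = [[3, 5]].
Insert 2: 2 bumps 3 from row 1; 3 starts row 2. P = [[2, 5], [3]].
Insert 1: 1 bumps 2 from row 1; 2 bumps 3 from row 2; 3 starts row 3. P = [[1, 5], [2], [3]].
Insert 4: 4 bumps 5 from row 1; 5 appends to row 2. P = [[1, 4], [2, 5], [3]].

So P = [[1, 4], [2, 5], [3]], Q = [[1, 2], [3, 5], [4]].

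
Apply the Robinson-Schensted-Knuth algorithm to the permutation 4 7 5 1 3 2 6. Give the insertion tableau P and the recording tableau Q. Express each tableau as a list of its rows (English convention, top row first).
Insert each entry of the permutation into P by Schensted row insertion, recording in Q the position of each new cell.

Insert 4: appended to row 1. P = [[4]].
Insert 7: appended to row 1. P = [[4, 7]].
Insert 5: 5 bumps 7 from row 1; 7 starts row 2. P = [[4, 5], [7]].
Insert 1: 1 bumps 4 from row 1; 4 bumps 7 from row 2; 7 starts row 3. P = [[1, 5], [4], [7]].
Insert 3: 3 bumps 5 from row 1; 5 appends to row 2. P = [[1, 3], [4, 5], [7]].
Insert 2: 2 bumps 3 from row 1; 3 bumps 4 from row 2; 4 bumps 7 from row 3; 7 starts row 4. P = [[1, 2], [3, 5], [4], [7]].
Insert 6: appended to row 1. P = [[1, 2, 6], [3, 5], [4], [7]].

So P = [[1, 2, 6], [3, 5], [4], [7]], Q = [[1, 2, 7], [3, 5], [4], [6]].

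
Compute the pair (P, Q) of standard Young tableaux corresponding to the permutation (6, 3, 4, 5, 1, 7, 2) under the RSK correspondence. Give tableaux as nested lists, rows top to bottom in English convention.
P = [[1, 2, 5, 7], [3, 4], [6]], Q = [[1, 3, 4, 6], [2, 7], [5]]

Insert each entry of the permutation into P by Schensted row insertion, recording in Q the position of each new cell.

Insert 6: appended to row 1. P = [[6]].
Insert 3: 3 bumps 6 from row 1; 6 starts row 2. P = [[3], [6]].
Insert 4: appended to row 1. P = [[3, 4], [6]].
Insert 5: appended to row 1. P = [[3, 4, 5], [6]].
Insert 1: 1 bumps 3 from row 1; 3 bumps 6 from row 2; 6 starts row 3. P = [[1, 4, 5], [3], [6]].
Insert 7: appended to row 1. P = [[1, 4, 5, 7], [3], [6]].
Insert 2: 2 bumps 4 from row 1; 4 appends to row 2. P = [[1, 2, 5, 7], [3, 4], [6]].

So P = [[1, 2, 5, 7], [3, 4], [6]], Q = [[1, 3, 4, 6], [2, 7], [5]].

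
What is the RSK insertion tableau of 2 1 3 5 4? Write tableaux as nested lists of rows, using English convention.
P = [[1, 3, 4], [2, 5]]

After inserting 2: P = [[2]].
After inserting 1: P = [[1], [2]].
After inserting 3: P = [[1, 3], [2]].
After inserting 5: P = [[1, 3, 5], [2]].
After inserting 4: P = [[1, 3, 4], [2, 5]].

So P = [[1, 3, 4], [2, 5]].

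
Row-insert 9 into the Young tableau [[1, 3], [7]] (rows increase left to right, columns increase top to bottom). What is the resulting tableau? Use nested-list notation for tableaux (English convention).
[[1, 3, 9], [7]]

9 is larger than every entry of row 1, so it is appended to row 1. The new tableau is [[1, 3, 9], [7]].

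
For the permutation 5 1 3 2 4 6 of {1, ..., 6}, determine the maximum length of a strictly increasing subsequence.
4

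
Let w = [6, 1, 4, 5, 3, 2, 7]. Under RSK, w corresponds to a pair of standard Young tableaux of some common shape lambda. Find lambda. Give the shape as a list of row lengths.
[4, 1, 1, 1]

RSK row insertion gives P = [[1, 2, 5, 7], [3], [4], [6]], which has shape [4, 1, 1, 1].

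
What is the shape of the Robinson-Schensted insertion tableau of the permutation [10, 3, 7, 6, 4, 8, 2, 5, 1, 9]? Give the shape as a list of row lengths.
[4, 2, 1, 1, 1, 1]

Row-insert each entry into an empty tableau.

After inserting 10: P = [[10]].
After inserting 3: P = [[3], [10]].
After inserting 7: P = [[3, 7], [10]].
After inserting 6: P = [[3, 6], [7], [10]].
After inserting 4: P = [[3, 4], [6], [7], [10]].
After inserting 8: P = [[3, 4, 8], [6], [7], [10]].
After inserting 2: P = [[2, 4, 8], [3], [6], [7], [10]].
After inserting 5: P = [[2, 4, 5], [3, 8], [6], [7], [10]].
After inserting 1: P = [[1, 4, 5], [2, 8], [3], [6], [7], [10]].
After inserting 9: P = [[1, 4, 5, 9], [2, 8], [3], [6], [7], [10]].

The final insertion tableau P = [[1, 4, 5, 9], [2, 8], [3], [6], [7], [10]] has shape [4, 2, 1, 1, 1, 1].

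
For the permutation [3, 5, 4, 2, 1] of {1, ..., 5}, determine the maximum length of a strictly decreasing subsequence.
4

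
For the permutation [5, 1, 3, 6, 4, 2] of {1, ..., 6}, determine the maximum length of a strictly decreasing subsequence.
3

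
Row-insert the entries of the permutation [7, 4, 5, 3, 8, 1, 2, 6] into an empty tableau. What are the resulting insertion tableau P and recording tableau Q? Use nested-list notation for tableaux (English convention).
P = [[1, 2, 6], [3, 5, 8], [4], [7]], Q = [[1, 3, 5], [2, 7, 8], [4], [6]]

Insert each entry of the permutation into P by Schensted row insertion, recording in Q the position of each new cell.

Insert 7: appended to row 1. P = [[7]].
Insert 4: 4 bumps 7 from row 1; 7 starts row 2. P = [[4], [7]].
Insert 5: appended to row 1. P = [[4, 5], [7]].
Insert 3: 3 bumps 4 from row 1; 4 bumps 7 from row 2; 7 starts row 3. P = [[3, 5], [4], [7]].
Insert 8: appended to row 1. P = [[3, 5, 8], [4], [7]].
Insert 1: 1 bumps 3 from row 1; 3 bumps 4 from row 2; 4 bumps 7 from row 3; 7 starts row 4. P = [[1, 5, 8], [3], [4], [7]].
Insert 2: 2 bumps 5 from row 1; 5 appends to row 2. P = [[1, 2, 8], [3, 5], [4], [7]].
Insert 6: 6 bumps 8 from row 1; 8 appends to row 2. P = [[1, 2, 6], [3, 5, 8], [4], [7]].

So P = [[1, 2, 6], [3, 5, 8], [4], [7]], Q = [[1, 3, 5], [2, 7, 8], [4], [6]].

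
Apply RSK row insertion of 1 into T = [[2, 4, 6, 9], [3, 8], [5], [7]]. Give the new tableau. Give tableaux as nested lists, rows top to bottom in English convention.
[[1, 4, 6, 9], [2, 8], [3], [5], [7]]

In row 1, 1 replaces 2 (the leftmost entry greater than 1); 2 is bumped to row 2. In row 2, 2 replaces 3 (the leftmost entry greater than 2); 3 is bumped to row 3. In row 3, 3 replaces 5 (the leftmost entry greater than 3); 5 is bumped to row 4. In row 4, 5 replaces 7 (the leftmost entry greater than 5); 7 is bumped to row 5. 7 starts a new row 5. The new tableau is [[1, 4, 6, 9], [2, 8], [3], [5], [7]].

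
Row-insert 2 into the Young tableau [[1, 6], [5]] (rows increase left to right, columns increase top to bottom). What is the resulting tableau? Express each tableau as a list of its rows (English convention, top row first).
[[1, 2], [5, 6]]

In row 1, 2 replaces 6 (the leftmost entry greater than 2); 6 is bumped to row 2. 6 is appended to row 2. The new tableau is [[1, 2], [5, 6]].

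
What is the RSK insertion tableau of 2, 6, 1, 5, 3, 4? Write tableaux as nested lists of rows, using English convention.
P = [[1, 3, 4], [2, 5], [6]]

After inserting 2: P = [[2]].
After inserting 6: P = [[2, 6]].
After inserting 1: P = [[1, 6], [2]].
After inserting 5: P = [[1, 5], [2, 6]].
After inserting 3: P = [[1, 3], [2, 5], [6]].
After inserting 4: P = [[1, 3, 4], [2, 5], [6]].

So P = [[1, 3, 4], [2, 5], [6]].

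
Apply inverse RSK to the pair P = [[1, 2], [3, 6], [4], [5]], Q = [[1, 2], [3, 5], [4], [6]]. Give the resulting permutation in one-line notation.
Reverse RSK: for i = n, n-1, ..., 1, locate i in Q, remove the corresponding corner cell from P, and reverse-bump its entry up through P; the value ejected from row 1 is w(i).

So w = 5 6 4 1 3 2.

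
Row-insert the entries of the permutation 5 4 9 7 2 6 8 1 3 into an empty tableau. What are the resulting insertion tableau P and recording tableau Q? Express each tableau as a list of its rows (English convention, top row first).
Insert each entry of the permutation into P by Schensted row insertion, recording in Q the position of each new cell.

Insert 5: appended to row 1. P = [[5]].
Insert 4: 4 bumps 5 from row 1; 5 starts row 2. P = [[4], [5]].
Insert 9: appended to row 1. P = [[4, 9], [5]].
Insert 7: 7 bumps 9 from row 1; 9 appends to row 2. P = [[4, 7], [5, 9]].
Insert 2: 2 bumps 4 from row 1; 4 bumps 5 from row 2; 5 starts row 3. P = [[2, 7], [4, 9], [5]].
Insert 6: 6 bumps 7 from row 1; 7 bumps 9 from row 2; 9 appends to row 3. P = [[2, 6], [4, 7], [5, 9]].
Insert 8: appended to row 1. P = [[2, 6, 8], [4, 7], [5, 9]].
Insert 1: 1 bumps 2 from row 1; 2 bumps 4 from row 2; 4 bumps 5 from row 3; 5 starts row 4. P = [[1, 6, 8], [2, 7], [4, 9], [5]].
Insert 3: 3 bumps 6 from row 1; 6 bumps 7 from row 2; 7 bumps 9 from row 3; 9 appends to row 4. P = [[1, 3, 8], [2, 6], [4, 7], [5, 9]].

So P = [[1, 3, 8], [2, 6], [4, 7], [5, 9]], Q = [[1, 3, 7], [2, 4], [5, 6], [8, 9]].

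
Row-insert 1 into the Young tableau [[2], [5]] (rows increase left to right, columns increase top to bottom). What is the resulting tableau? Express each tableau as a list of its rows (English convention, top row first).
In row 1, 1 replaces 2 (the leftmost entry greater than 1); 2 is bumped to row 2. In row 2, 2 replaces 5 (the leftmost entry greater than 2); 5 is bumped to row 3. 5 starts a new row 3. The new tableau is [[1], [2], [5]].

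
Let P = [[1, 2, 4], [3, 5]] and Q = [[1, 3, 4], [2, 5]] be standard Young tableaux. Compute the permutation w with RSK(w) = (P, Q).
Reverse the RSK construction: for i from n down to 1, find the cell of Q containing i, remove the entry at that cell from P, and reverse-bump it up through P; the value ejected from row 1 is w(i).

Step i=5: Q has 5 at row 2, column 2; remove 5 from row 2 of P and reverse-bump: 5 enters row 1 and ejects 4. So w(5) = 4. P is now [[1, 2, 5], [3]].
Step i=4: Q has 4 at row 1, column 3; remove that cell from P, ejecting 5. So w(4) = 5. P is now [[1, 2], [3]].
Step i=3: Q has 3 at row 1, column 2; remove that cell from P, ejecting 2. So w(3) = 2. P is now [[1], [3]].
Step i=2: Q has 2 at row 2, column 1; remove 3 from row 2 of P and reverse-bump: 3 enters row 1 and ejects 1. So w(2) = 1. P is now [[3]].
Step i=1: Q has 1 at row 1, column 1; remove that cell from P, ejecting 3. So w(1) = 3. P is now [].

So w = 3 1 2 5 4.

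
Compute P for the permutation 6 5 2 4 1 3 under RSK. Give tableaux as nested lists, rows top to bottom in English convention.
P = [[1, 3], [2, 4], [5], [6]]

Insert 6: appended to row 1. P = [[6]].
Insert 5: 5 bumps 6 from row 1; 6 starts row 2. P = [[5], [6]].
Insert 2: 2 bumps 5 from row 1; 5 bumps 6 from row 2; 6 starts row 3. P = [[2], [5], [6]].
Insert 4: appended to row 1. P = [[2, 4], [5], [6]].
Insert 1: 1 bumps 2 from row 1; 2 bumps 5 from row 2; 5 bumps 6 from row 3; 6 starts row 4. P = [[1, 4], [2], [5], [6]].
Insert 3: 3 bumps 4 from row 1; 4 appends to row 2. P = [[1, 3], [2, 4], [5], [6]].

So P = [[1, 3], [2, 4], [5], [6]].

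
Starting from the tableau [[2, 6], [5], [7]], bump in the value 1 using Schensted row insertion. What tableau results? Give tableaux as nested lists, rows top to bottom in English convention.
In row 1, 1 replaces 2 (the leftmost entry greater than 1); 2 is bumped to row 2. In row 2, 2 replaces 5 (the leftmost entry greater than 2); 5 is bumped to row 3. In row 3, 5 replaces 7 (the leftmost entry greater than 5); 7 is bumped to row 4. 7 starts a new row 4. The new tableau is [[1, 6], [2], [5], [7]].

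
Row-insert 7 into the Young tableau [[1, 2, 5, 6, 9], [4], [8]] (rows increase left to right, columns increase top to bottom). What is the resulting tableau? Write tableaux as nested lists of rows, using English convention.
[[1, 2, 5, 6, 7], [4, 9], [8]]

In row 1, 7 replaces 9 (the leftmost entry greater than 7); 9 is bumped to row 2. 9 is appended to row 2. The new tableau is [[1, 2, 5, 6, 7], [4, 9], [8]].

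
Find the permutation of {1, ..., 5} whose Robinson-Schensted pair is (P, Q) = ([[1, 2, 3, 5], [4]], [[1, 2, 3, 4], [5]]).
Reverse the RSK construction: for i from n down to 1, find the cell of Q containing i, remove the entry at that cell from P, and reverse-bump it up through P; the value ejected from row 1 is w(i).

Step i=5: Q has 5 at row 2, column 1; remove 4 from row 2 of P and reverse-bump: 4 enters row 1 and ejects 3. So w(5) = 3. P is now [[1, 2, 4, 5]].
Step i=4: Q has 4 at row 1, column 4; remove that cell from P, ejecting 5. So w(4) = 5. P is now [[1, 2, 4]].
Step i=3: Q has 3 at row 1, column 3; remove that cell from P, ejecting 4. So w(3) = 4. P is now [[1, 2]].
Step i=2: Q has 2 at row 1, column 2; remove that cell from P, ejecting 2. So w(2) = 2. P is now [[1]].
Step i=1: Q has 1 at row 1, column 1; remove that cell from P, ejecting 1. So w(1) = 1. P is now [].

So w = 1 2 4 5 3.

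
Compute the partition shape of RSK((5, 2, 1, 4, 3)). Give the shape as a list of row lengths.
Row-insert each entry into an empty tableau.

After inserting 5: P = [[5]].
After inserting 2: P = [[2], [5]].
After inserting 1: P = [[1], [2], [5]].
After inserting 4: P = [[1, 4], [2], [5]].
After inserting 3: P = [[1, 3], [2, 4], [5]].

The final insertion tableau P = [[1, 3], [2, 4], [5]] has shape [2, 2, 1].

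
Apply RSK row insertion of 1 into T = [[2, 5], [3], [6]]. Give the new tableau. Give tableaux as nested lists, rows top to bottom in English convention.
In row 1, 1 replaces 2 (the leftmost entry greater than 1); 2 is bumped to row 2. In row 2, 2 replaces 3 (the leftmost entry greater than 2); 3 is bumped to row 3. In row 3, 3 replaces 6 (the leftmost entry greater than 3); 6 is bumped to row 4. 6 starts a new row 4. The new tableau is [[1, 5], [2], [3], [6]].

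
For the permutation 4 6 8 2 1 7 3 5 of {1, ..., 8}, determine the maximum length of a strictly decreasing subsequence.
3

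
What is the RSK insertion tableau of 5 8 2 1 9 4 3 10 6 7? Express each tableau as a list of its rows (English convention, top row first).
P = [[1, 3, 6, 7], [2, 4, 9, 10], [5, 8]]

Insert 5: appended to row 1. P = [[5]].
Insert 8: appended to row 1. P = [[5, 8]].
Insert 2: 2 bumps 5 from row 1; 5 starts row 2. P = [[2, 8], [5]].
Insert 1: 1 bumps 2 from row 1; 2 bumps 5 from row 2; 5 starts row 3. P = [[1, 8], [2], [5]].
Insert 9: appended to row 1. P = [[1, 8, 9], [2], [5]].
Insert 4: 4 bumps 8 from row 1; 8 appends to row 2. P = [[1, 4, 9], [2, 8], [5]].
Insert 3: 3 bumps 4 from row 1; 4 bumps 8 from row 2; 8 appends to row 3. P = [[1, 3, 9], [2, 4], [5, 8]].
Insert 10: appended to row 1. P = [[1, 3, 9, 10], [2, 4], [5, 8]].
Insert 6: 6 bumps 9 from row 1; 9 appends to row 2. P = [[1, 3, 6, 10], [2, 4, 9], [5, 8]].
Insert 7: 7 bumps 10 from row 1; 10 appends to row 2. P = [[1, 3, 6, 7], [2, 4, 9, 10], [5, 8]].

So P = [[1, 3, 6, 7], [2, 4, 9, 10], [5, 8]].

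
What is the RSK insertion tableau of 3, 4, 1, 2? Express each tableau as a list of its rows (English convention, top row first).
Insert 3: appended to row 1. P = [[3]].
Insert 4: appended to row 1. P = [[3, 4]].
Insert 1: 1 bumps 3 from row 1; 3 starts row 2. P = [[1, 4], [3]].
Insert 2: 2 bumps 4 from row 1; 4 appends to row 2. P = [[1, 2], [3, 4]].

So P = [[1, 2], [3, 4]].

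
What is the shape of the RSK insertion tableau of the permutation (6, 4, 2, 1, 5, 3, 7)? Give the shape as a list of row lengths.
Row-insert each entry into an empty tableau.

After inserting 6: P = [[6]].
After inserting 4: P = [[4], [6]].
After inserting 2: P = [[2], [4], [6]].
After inserting 1: P = [[1], [2], [4], [6]].
After inserting 5: P = [[1, 5], [2], [4], [6]].
After inserting 3: P = [[1, 3], [2, 5], [4], [6]].
After inserting 7: P = [[1, 3, 7], [2, 5], [4], [6]].

The final insertion tableau P = [[1, 3, 7], [2, 5], [4], [6]] has shape [3, 2, 1, 1].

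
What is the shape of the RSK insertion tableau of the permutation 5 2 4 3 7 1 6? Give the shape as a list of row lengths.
[3, 2, 1, 1]

Row-insert each entry into an empty tableau.

After inserting 5: P = [[5]].
After inserting 2: P = [[2], [5]].
After inserting 4: P = [[2, 4], [5]].
After inserting 3: P = [[2, 3], [4], [5]].
After inserting 7: P = [[2, 3, 7], [4], [5]].
After inserting 1: P = [[1, 3, 7], [2], [4], [5]].
After inserting 6: P = [[1, 3, 6], [2, 7], [4], [5]].

The final insertion tableau P = [[1, 3, 6], [2, 7], [4], [5]] has shape [3, 2, 1, 1].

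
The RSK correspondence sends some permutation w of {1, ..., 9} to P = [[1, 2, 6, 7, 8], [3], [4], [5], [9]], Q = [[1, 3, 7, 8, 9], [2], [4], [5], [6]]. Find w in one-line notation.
Reverse the RSK construction: for i from n down to 1, find the cell of Q containing i, remove the entry at that cell from P, and reverse-bump it up through P; the value ejected from row 1 is w(i).

Step i=9: Q has 9 at row 1, column 5; remove that cell from P, ejecting 8. So w(9) = 8. P is now [[1, 2, 6, 7], [3], [4], [5], [9]].
Step i=8: Q has 8 at row 1, column 4; remove that cell from P, ejecting 7. So w(8) = 7. P is now [[1, 2, 6], [3], [4], [5], [9]].
Step i=7: Q has 7 at row 1, column 3; remove that cell from P, ejecting 6. So w(7) = 6. P is now [[1, 2], [3], [4], [5], [9]].
Step i=6: Q has 6 at row 5, column 1; remove 9 from row 5 of P and reverse-bump: 9 enters row 4 and ejects 5; 5 enters row 3 and ejects 4; 4 enters row 2 and ejects 3; 3 enters row 1 and ejects 2. So w(6) = 2. P is now [[1, 3], [4], [5], [9]].
Step i=5: Q has 5 at row 4, column 1; remove 9 from row 4 of P and reverse-bump: 9 enters row 3 and ejects 5; 5 enters row 2 and ejects 4; 4 enters row 1 and ejects 3. So w(5) = 3. P is now [[1, 4], [5], [9]].
Step i=4: Q has 4 at row 3, column 1; remove 9 from row 3 of P and reverse-bump: 9 enters row 2 and ejects 5; 5 enters row 1 and ejects 4. So w(4) = 4. P is now [[1, 5], [9]].
Step i=3: Q has 3 at row 1, column 2; remove that cell from P, ejecting 5. So w(3) = 5. P is now [[1], [9]].
Step i=2: Q has 2 at row 2, column 1; remove 9 from row 2 of P and reverse-bump: 9 enters row 1 and ejects 1. So w(2) = 1. P is now [[9]].
Step i=1: Q has 1 at row 1, column 1; remove that cell from P, ejecting 9. So w(1) = 9. P is now [].

So w = 9 1 5 4 3 2 6 7 8.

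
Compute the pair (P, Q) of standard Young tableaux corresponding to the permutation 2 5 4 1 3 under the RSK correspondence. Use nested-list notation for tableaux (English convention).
P = [[1, 3], [2, 4], [5]], Q = [[1, 2], [3, 5], [4]]

Insert each entry of the permutation into P by Schensted row insertion, recording in Q the position of each new cell.

After inserting 2: P = [[2]].
After inserting 5: P = [[2, 5]].
After inserting 4: P = [[2, 4], [5]].
After inserting 1: P = [[1, 4], [2], [5]].
After inserting 3: P = [[1, 3], [2, 4], [5]].

So P = [[1, 3], [2, 4], [5]], Q = [[1, 2], [3, 5], [4]].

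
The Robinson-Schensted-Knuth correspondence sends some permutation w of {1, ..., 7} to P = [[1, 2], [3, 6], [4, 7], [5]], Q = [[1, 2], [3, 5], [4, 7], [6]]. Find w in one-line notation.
5 7 4 3 6 1 2

Reverse the RSK construction: for i from n down to 1, find the cell of Q containing i, remove the entry at that cell from P, and reverse-bump it up through P; the value ejected from row 1 is w(i).

Step i=7: Q has 7 at row 3, column 2; remove 7 from row 3 of P and reverse-bump: 7 enters row 2 and ejects 6; 6 enters row 1 and ejects 2. So w(7) = 2. P is now [[1, 6], [3, 7], [4], [5]].
Step i=6: Q has 6 at row 4, column 1; remove 5 from row 4 of P and reverse-bump: 5 enters row 3 and ejects 4; 4 enters row 2 and ejects 3; 3 enters row 1 and ejects 1. So w(6) = 1. P is now [[3, 6], [4, 7], [5]].
Step i=5: Q has 5 at row 2, column 2; remove 7 from row 2 of P and reverse-bump: 7 enters row 1 and ejects 6. So w(5) = 6. P is now [[3, 7], [4], [5]].
Step i=4: Q has 4 at row 3, column 1; remove 5 from row 3 of P and reverse-bump: 5 enters row 2 and ejects 4; 4 enters row 1 and ejects 3. So w(4) = 3. P is now [[4, 7], [5]].
Step i=3: Q has 3 at row 2, column 1; remove 5 from row 2 of P and reverse-bump: 5 enters row 1 and ejects 4. So w(3) = 4. P is now [[5, 7]].
Step i=2: Q has 2 at row 1, column 2; remove that cell from P, ejecting 7. So w(2) = 7. P is now [[5]].
Step i=1: Q has 1 at row 1, column 1; remove that cell from P, ejecting 5. So w(1) = 5. P is now [].

So w = 5 7 4 3 6 1 2.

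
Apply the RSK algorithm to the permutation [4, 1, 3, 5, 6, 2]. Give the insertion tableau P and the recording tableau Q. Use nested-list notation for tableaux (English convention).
P = [[1, 2, 5, 6], [3], [4]], Q = [[1, 3, 4, 5], [2], [6]]

Insert each entry of the permutation into P by Schensted row insertion, recording in Q the position of each new cell.

Insert 4: appended to row 1. P = [[4]].
Insert 1: 1 bumps 4 from row 1; 4 starts row 2. P = [[1], [4]].
Insert 3: appended to row 1. P = [[1, 3], [4]].
Insert 5: appended to row 1. P = [[1, 3, 5], [4]].
Insert 6: appended to row 1. P = [[1, 3, 5, 6], [4]].
Insert 2: 2 bumps 3 from row 1; 3 bumps 4 from row 2; 4 starts row 3. P = [[1, 2, 5, 6], [3], [4]].

So P = [[1, 2, 5, 6], [3], [4]], Q = [[1, 3, 4, 5], [2], [6]].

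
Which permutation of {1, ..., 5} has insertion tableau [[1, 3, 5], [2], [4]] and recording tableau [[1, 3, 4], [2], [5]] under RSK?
4 2 3 5 1

Reverse the RSK construction: for i from n down to 1, find the cell of Q containing i, remove the entry at that cell from P, and reverse-bump it up through P; the value ejected from row 1 is w(i).

Step i=5: Q has 5 at row 3, column 1; remove 4 from row 3 of P and reverse-bump: 4 enters row 2 and ejects 2; 2 enters row 1 and ejects 1. So w(5) = 1. P is now [[2, 3, 5], [4]].
Step i=4: Q has 4 at row 1, column 3; remove that cell from P, ejecting 5. So w(4) = 5. P is now [[2, 3], [4]].
Step i=3: Q has 3 at row 1, column 2; remove that cell from P, ejecting 3. So w(3) = 3. P is now [[2], [4]].
Step i=2: Q has 2 at row 2, column 1; remove 4 from row 2 of P and reverse-bump: 4 enters row 1 and ejects 2. So w(2) = 2. P is now [[4]].
Step i=1: Q has 1 at row 1, column 1; remove that cell from P, ejecting 4. So w(1) = 4. P is now [].

So w = 4 2 3 5 1.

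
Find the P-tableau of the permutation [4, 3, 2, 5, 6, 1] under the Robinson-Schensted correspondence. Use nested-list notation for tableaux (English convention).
Insert 4: appended to row 1. P = [[4]].
Insert 3: 3 bumps 4 from row 1; 4 starts row 2. P = [[3], [4]].
Insert 2: 2 bumps 3 from row 1; 3 bumps 4 from row 2; 4 starts row 3. P = [[2], [3], [4]].
Insert 5: appended to row 1. P = [[2, 5], [3], [4]].
Insert 6: appended to row 1. P = [[2, 5, 6], [3], [4]].
Insert 1: 1 bumps 2 from row 1; 2 bumps 3 from row 2; 3 bumps 4 from row 3; 4 starts row 4. P = [[1, 5, 6], [2], [3], [4]].

So P = [[1, 5, 6], [2], [3], [4]].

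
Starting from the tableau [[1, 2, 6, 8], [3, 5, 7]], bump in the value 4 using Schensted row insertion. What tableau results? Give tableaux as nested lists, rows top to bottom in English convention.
In row 1, 4 replaces 6 (the leftmost entry greater than 4); 6 is bumped to row 2. In row 2, 6 replaces 7 (the leftmost entry greater than 6); 7 is bumped to row 3. 7 starts a new row 3. The new tableau is [[1, 2, 4, 8], [3, 5, 6], [7]].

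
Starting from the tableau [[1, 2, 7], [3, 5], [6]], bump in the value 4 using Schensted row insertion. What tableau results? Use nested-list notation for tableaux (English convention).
In row 1, 4 replaces 7 (the leftmost entry greater than 4); 7 is bumped to row 2. 7 is appended to row 2. The new tableau is [[1, 2, 4], [3, 5, 7], [6]].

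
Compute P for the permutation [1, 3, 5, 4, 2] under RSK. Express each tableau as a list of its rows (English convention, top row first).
Insert 1: appended to row 1. P = [[1]].
Insert 3: appended to row 1. P = [[1, 3]].
Insert 5: appended to row 1. P = [[1, 3, 5]].
Insert 4: 4 bumps 5 from row 1; 5 starts row 2. P = [[1, 3, 4], [5]].
Insert 2: 2 bumps 3 from row 1; 3 bumps 5 from row 2; 5 starts row 3. P = [[1, 2, 4], [3], [5]].

So P = [[1, 2, 4], [3], [5]].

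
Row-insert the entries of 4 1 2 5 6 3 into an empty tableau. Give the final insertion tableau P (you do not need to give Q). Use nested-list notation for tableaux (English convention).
Insert 4: appended to row 1. P = [[4]].
Insert 1: 1 bumps 4 from row 1; 4 starts row 2. P = [[1], [4]].
Insert 2: appended to row 1. P = [[1, 2], [4]].
Insert 5: appended to row 1. P = [[1, 2, 5], [4]].
Insert 6: appended to row 1. P = [[1, 2, 5, 6], [4]].
Insert 3: 3 bumps 5 from row 1; 5 appends to row 2. P = [[1, 2, 3, 6], [4, 5]].

So P = [[1, 2, 3, 6], [4, 5]].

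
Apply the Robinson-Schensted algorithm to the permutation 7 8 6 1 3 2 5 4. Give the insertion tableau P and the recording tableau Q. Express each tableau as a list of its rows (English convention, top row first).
P = [[1, 2, 4], [3, 5], [6, 8], [7]], Q = [[1, 2, 7], [3, 5], [4, 8], [6]]

Insert each entry of the permutation into P by Schensted row insertion, recording in Q the position of each new cell.

Insert 7: appended to row 1. P = [[7]], Q = [[1]].
Insert 8: appended to row 1. P = [[7, 8]], Q = [[1, 2]].
Insert 6: 6 bumps 7 from row 1; 7 starts row 2. P = [[6, 8], [7]], Q = [[1, 2], [3]].
Insert 1: 1 bumps 6 from row 1; 6 bumps 7 from row 2; 7 starts row 3. P = [[1, 8], [6], [7]], Q = [[1, 2], [3], [4]].
Insert 3: 3 bumps 8 from row 1; 8 appends to row 2. P = [[1, 3], [6, 8], [7]], Q = [[1, 2], [3, 5], [4]].
Insert 2: 2 bumps 3 from row 1; 3 bumps 6 from row 2; 6 bumps 7 from row 3; 7 starts row 4. P = [[1, 2], [3, 8], [6], [7]], Q = [[1, 2], [3, 5], [4], [6]].
Insert 5: appended to row 1. P = [[1, 2, 5], [3, 8], [6], [7]], Q = [[1, 2, 7], [3, 5], [4], [6]].
Insert 4: 4 bumps 5 from row 1; 5 bumps 8 from row 2; 8 appends to row 3. P = [[1, 2, 4], [3, 5], [6, 8], [7]], Q = [[1, 2, 7], [3, 5], [4, 8], [6]].

So P = [[1, 2, 4], [3, 5], [6, 8], [7]], Q = [[1, 2, 7], [3, 5], [4, 8], [6]].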